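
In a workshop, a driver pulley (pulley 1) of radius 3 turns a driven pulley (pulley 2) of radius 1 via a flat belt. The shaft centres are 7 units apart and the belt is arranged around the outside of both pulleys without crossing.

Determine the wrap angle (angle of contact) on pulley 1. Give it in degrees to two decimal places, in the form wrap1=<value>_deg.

wrap1=213.20_deg

open belt: β = asin((r2−r1)/C) = asin(-2/7) = -16.6015°
wrap1 = π − 2β = 213.2031°
wrap2 = π + 2β = 146.7969°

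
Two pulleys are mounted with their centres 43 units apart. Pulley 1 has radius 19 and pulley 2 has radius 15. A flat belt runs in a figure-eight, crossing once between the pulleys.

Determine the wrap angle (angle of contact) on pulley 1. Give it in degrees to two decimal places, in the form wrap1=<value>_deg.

wrap1=284.50_deg

crossed belt: β = asin((r1+r2)/C) = asin(34/43) = 52.2508°
wrap1 = wrap2 = π + 2β = 284.5015°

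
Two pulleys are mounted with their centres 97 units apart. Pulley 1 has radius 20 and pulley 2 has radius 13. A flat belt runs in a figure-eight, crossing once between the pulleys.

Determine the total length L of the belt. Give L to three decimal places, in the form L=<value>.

L=309.012

crossed belt: β = asin((r1+r2)/C) = asin(33/97) = 19.8894°
wrap1 = wrap2 = π + 2β = 219.7789°
tangent length = C·cosβ = 91.2140
L = (r1+r2)·wrap + 2·C·cosβ = 33·3.8359 + 2·91.2140 = 309.0116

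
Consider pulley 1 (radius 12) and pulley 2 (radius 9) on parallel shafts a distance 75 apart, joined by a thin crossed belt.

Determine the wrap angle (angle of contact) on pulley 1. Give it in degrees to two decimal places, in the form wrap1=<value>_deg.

wrap1=212.52_deg

crossed belt: β = asin((r1+r2)/C) = asin(21/75) = 16.2602°
wrap1 = wrap2 = π + 2β = 212.5204°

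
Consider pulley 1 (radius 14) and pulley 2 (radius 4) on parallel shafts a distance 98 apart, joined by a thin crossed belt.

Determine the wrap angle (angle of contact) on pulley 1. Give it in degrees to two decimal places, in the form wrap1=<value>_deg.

crossed belt: β = asin((r1+r2)/C) = asin(18/98) = 10.5838°
wrap1 = wrap2 = π + 2β = 201.1676°

wrap1=201.17_deg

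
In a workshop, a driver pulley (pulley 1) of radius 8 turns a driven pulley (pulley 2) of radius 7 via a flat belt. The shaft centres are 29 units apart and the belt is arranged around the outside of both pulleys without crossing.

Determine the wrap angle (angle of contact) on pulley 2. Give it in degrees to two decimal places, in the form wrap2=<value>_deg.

open belt: β = asin((r2−r1)/C) = asin(-1/29) = -1.9761°
wrap1 = π − 2β = 183.9522°
wrap2 = π + 2β = 176.0478°

wrap2=176.05_deg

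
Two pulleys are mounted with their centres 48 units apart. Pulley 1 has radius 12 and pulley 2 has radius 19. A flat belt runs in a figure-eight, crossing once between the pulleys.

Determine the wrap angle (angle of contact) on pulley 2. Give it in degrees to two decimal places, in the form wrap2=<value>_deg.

crossed belt: β = asin((r1+r2)/C) = asin(31/48) = 40.2282°
wrap1 = wrap2 = π + 2β = 260.4564°

wrap2=260.46_deg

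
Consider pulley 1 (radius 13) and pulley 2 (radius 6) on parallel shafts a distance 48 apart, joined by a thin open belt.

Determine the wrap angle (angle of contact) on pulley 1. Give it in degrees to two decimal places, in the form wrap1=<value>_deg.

open belt: β = asin((r2−r1)/C) = asin(-7/48) = -8.3855°
wrap1 = π − 2β = 196.7711°
wrap2 = π + 2β = 163.2289°

wrap1=196.77_deg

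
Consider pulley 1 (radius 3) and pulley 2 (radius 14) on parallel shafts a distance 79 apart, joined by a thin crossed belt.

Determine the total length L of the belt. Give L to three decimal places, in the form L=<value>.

L=215.080

crossed belt: β = asin((r1+r2)/C) = asin(17/79) = 12.4267°
wrap1 = wrap2 = π + 2β = 204.8533°
tangent length = C·cosβ = 77.1492
L = (r1+r2)·wrap + 2·C·cosβ = 17·3.5754 + 2·77.1492 = 215.0796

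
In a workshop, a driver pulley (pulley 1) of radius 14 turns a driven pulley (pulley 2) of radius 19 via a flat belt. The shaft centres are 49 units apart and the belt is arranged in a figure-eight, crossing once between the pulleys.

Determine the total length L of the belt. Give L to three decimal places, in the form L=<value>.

L=224.883

crossed belt: β = asin((r1+r2)/C) = asin(33/49) = 42.3354°
wrap1 = wrap2 = π + 2β = 264.6708°
tangent length = C·cosβ = 36.2215
L = (r1+r2)·wrap + 2·C·cosβ = 33·4.6194 + 2·36.2215 = 224.8825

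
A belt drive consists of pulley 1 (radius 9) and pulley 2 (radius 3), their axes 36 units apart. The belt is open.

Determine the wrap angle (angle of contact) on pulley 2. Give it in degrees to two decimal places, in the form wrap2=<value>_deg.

wrap2=160.81_deg

open belt: β = asin((r2−r1)/C) = asin(-6/36) = -9.5941°
wrap1 = π − 2β = 199.1881°
wrap2 = π + 2β = 160.8119°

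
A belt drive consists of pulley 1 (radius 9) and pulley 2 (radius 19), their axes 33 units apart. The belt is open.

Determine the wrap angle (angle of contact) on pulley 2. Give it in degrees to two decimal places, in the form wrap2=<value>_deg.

wrap2=215.28_deg

open belt: β = asin((r2−r1)/C) = asin(10/33) = 17.6397°
wrap1 = π − 2β = 144.7206°
wrap2 = π + 2β = 215.2794°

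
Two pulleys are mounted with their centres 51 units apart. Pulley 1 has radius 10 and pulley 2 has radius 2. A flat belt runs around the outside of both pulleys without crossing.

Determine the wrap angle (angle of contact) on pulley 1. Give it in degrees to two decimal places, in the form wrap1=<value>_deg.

wrap1=198.05_deg

open belt: β = asin((r2−r1)/C) = asin(-8/51) = -9.0248°
wrap1 = π − 2β = 198.0497°
wrap2 = π + 2β = 161.9503°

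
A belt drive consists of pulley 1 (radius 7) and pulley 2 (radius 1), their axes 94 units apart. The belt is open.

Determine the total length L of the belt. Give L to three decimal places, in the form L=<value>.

open belt: β = asin((r2−r1)/C) = asin(-6/94) = -3.6597°
wrap1 = π − 2β = 187.3193°
wrap2 = π + 2β = 172.6807°
tangent length = C·cosβ = 93.8083
L = r1·wrap1 + r2·wrap2 + 2·C·cosβ = 7·3.2693 + 1·3.0138 + 2·93.8083 = 213.5159

L=213.516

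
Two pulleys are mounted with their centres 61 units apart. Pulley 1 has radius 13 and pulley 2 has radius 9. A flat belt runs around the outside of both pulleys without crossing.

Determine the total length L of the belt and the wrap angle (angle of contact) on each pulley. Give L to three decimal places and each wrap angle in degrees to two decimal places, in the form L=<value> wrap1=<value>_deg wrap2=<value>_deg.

open belt: β = asin((r2−r1)/C) = asin(-4/61) = -3.7598°
wrap1 = π − 2β = 187.5196°
wrap2 = π + 2β = 172.4804°
tangent length = C·cosβ = 60.8687
L = r1·wrap1 + r2·wrap2 + 2·C·cosβ = 13·3.2728 + 9·3.0104 + 2·60.8687 = 191.3774

L=191.377 wrap1=187.52_deg wrap2=172.48_deg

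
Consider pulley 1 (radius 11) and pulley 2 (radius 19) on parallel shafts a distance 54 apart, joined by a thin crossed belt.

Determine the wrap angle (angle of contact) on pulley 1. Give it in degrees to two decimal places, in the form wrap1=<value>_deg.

wrap1=247.50_deg

crossed belt: β = asin((r1+r2)/C) = asin(30/54) = 33.7490°
wrap1 = wrap2 = π + 2β = 247.4980°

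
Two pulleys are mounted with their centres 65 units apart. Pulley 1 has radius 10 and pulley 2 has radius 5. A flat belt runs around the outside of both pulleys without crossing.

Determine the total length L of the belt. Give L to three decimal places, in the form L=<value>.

open belt: β = asin((r2−r1)/C) = asin(-5/65) = -4.4117°
wrap1 = π − 2β = 188.8235°
wrap2 = π + 2β = 171.1765°
tangent length = C·cosβ = 64.8074
L = r1·wrap1 + r2·wrap2 + 2·C·cosβ = 10·3.2956 + 5·2.9876 + 2·64.8074 = 177.5087

L=177.509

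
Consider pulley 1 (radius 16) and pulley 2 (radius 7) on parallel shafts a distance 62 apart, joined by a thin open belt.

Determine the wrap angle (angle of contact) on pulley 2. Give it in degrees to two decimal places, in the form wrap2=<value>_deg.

wrap2=163.31_deg

open belt: β = asin((r2−r1)/C) = asin(-9/62) = -8.3466°
wrap1 = π − 2β = 196.6932°
wrap2 = π + 2β = 163.3068°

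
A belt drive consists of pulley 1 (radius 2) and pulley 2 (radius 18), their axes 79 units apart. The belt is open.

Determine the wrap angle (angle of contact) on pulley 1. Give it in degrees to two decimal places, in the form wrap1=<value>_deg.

open belt: β = asin((r2−r1)/C) = asin(16/79) = 11.6850°
wrap1 = π − 2β = 156.6299°
wrap2 = π + 2β = 203.3701°

wrap1=156.63_deg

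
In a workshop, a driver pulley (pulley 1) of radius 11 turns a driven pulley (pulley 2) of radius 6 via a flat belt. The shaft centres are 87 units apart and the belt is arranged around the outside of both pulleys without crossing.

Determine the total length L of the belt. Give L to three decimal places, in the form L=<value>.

open belt: β = asin((r2−r1)/C) = asin(-5/87) = -3.2947°
wrap1 = π − 2β = 186.5894°
wrap2 = π + 2β = 173.4106°
tangent length = C·cosβ = 86.8562
L = r1·wrap1 + r2·wrap2 + 2·C·cosβ = 11·3.2566 + 6·3.0266 + 2·86.8562 = 227.6945

L=227.695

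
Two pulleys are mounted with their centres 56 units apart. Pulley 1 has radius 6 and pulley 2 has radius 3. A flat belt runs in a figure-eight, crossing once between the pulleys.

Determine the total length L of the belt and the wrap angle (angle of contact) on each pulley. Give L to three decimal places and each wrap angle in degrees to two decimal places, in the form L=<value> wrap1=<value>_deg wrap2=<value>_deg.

L=141.724 wrap1=198.50_deg wrap2=198.50_deg

crossed belt: β = asin((r1+r2)/C) = asin(9/56) = 9.2484°
wrap1 = wrap2 = π + 2β = 198.4967°
tangent length = C·cosβ = 55.2721
L = (r1+r2)·wrap + 2·C·cosβ = 9·3.4644 + 2·55.2721 = 141.7239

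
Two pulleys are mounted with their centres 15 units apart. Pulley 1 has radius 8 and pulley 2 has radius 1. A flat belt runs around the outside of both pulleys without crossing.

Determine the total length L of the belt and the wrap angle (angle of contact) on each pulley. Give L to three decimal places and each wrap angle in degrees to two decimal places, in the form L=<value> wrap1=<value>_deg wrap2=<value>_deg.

L=61.605 wrap1=235.64_deg wrap2=124.36_deg

open belt: β = asin((r2−r1)/C) = asin(-7/15) = -27.8181°
wrap1 = π − 2β = 235.6363°
wrap2 = π + 2β = 124.3637°
tangent length = C·cosβ = 13.2665
L = r1·wrap1 + r2·wrap2 + 2·C·cosβ = 8·4.1126 + 1·2.1706 + 2·13.2665 = 61.6046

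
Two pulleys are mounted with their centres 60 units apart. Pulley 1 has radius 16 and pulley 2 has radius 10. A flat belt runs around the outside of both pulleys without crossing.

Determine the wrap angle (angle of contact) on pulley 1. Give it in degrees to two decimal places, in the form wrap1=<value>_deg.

open belt: β = asin((r2−r1)/C) = asin(-6/60) = -5.7392°
wrap1 = π − 2β = 191.4783°
wrap2 = π + 2β = 168.5217°

wrap1=191.48_deg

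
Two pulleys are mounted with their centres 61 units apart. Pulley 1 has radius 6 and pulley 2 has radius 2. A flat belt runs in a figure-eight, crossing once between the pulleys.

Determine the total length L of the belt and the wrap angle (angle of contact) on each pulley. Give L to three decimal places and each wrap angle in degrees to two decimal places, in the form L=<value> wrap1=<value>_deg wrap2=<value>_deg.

L=148.183 wrap1=195.07_deg wrap2=195.07_deg

crossed belt: β = asin((r1+r2)/C) = asin(8/61) = 7.5359°
wrap1 = wrap2 = π + 2β = 195.0718°
tangent length = C·cosβ = 60.4731
L = (r1+r2)·wrap + 2·C·cosβ = 8·3.4046 + 2·60.4731 = 148.1834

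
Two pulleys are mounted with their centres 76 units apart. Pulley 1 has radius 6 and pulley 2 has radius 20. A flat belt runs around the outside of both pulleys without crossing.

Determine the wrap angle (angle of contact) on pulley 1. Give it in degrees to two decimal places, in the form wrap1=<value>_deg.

open belt: β = asin((r2−r1)/C) = asin(14/76) = 10.6151°
wrap1 = π − 2β = 158.7698°
wrap2 = π + 2β = 201.2302°

wrap1=158.77_deg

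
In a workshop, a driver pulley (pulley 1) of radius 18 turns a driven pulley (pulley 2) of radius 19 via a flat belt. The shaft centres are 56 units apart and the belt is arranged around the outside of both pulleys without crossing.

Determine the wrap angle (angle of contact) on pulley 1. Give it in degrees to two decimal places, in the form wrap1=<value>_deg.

open belt: β = asin((r2−r1)/C) = asin(1/56) = 1.0232°
wrap1 = π − 2β = 177.9536°
wrap2 = π + 2β = 182.0464°

wrap1=177.95_deg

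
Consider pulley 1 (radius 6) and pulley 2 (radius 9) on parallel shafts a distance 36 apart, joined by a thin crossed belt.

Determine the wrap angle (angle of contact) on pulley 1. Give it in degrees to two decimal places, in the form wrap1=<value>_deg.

wrap1=229.25_deg

crossed belt: β = asin((r1+r2)/C) = asin(15/36) = 24.6243°
wrap1 = wrap2 = π + 2β = 229.2486°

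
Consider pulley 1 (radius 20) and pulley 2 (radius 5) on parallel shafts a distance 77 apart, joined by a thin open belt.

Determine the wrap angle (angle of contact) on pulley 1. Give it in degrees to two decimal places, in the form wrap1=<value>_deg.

wrap1=202.47_deg

open belt: β = asin((r2−r1)/C) = asin(-15/77) = -11.2333°
wrap1 = π − 2β = 202.4667°
wrap2 = π + 2β = 157.5333°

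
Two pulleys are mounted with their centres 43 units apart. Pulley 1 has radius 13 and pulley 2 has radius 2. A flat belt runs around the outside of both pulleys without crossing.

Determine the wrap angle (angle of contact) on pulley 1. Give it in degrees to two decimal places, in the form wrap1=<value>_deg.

wrap1=209.64_deg

open belt: β = asin((r2−r1)/C) = asin(-11/43) = -14.8218°
wrap1 = π − 2β = 209.6436°
wrap2 = π + 2β = 150.3564°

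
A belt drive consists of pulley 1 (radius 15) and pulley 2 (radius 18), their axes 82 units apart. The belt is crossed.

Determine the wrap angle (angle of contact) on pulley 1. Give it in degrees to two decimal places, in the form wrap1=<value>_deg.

crossed belt: β = asin((r1+r2)/C) = asin(33/82) = 23.7307°
wrap1 = wrap2 = π + 2β = 227.4615°

wrap1=227.46_deg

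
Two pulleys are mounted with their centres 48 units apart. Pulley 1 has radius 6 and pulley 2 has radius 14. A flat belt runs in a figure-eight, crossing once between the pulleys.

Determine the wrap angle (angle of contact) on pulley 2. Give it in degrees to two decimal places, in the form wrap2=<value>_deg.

crossed belt: β = asin((r1+r2)/C) = asin(20/48) = 24.6243°
wrap1 = wrap2 = π + 2β = 229.2486°

wrap2=229.25_deg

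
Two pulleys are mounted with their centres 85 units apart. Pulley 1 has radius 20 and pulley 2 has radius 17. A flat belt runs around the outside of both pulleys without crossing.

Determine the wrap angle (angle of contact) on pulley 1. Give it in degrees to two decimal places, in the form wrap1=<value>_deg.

open belt: β = asin((r2−r1)/C) = asin(-3/85) = -2.0226°
wrap1 = π − 2β = 184.0452°
wrap2 = π + 2β = 175.9548°

wrap1=184.05_deg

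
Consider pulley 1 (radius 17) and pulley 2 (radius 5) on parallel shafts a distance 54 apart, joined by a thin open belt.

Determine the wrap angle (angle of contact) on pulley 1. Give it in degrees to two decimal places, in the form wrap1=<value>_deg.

wrap1=205.68_deg

open belt: β = asin((r2−r1)/C) = asin(-12/54) = -12.8396°
wrap1 = π − 2β = 205.6792°
wrap2 = π + 2β = 154.3208°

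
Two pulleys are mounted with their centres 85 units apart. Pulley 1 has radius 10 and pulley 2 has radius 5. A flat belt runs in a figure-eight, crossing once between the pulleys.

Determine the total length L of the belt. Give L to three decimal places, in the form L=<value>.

L=219.778

crossed belt: β = asin((r1+r2)/C) = asin(15/85) = 10.1642°
wrap1 = wrap2 = π + 2β = 200.3285°
tangent length = C·cosβ = 83.6660
L = (r1+r2)·wrap + 2·C·cosβ = 15·3.4964 + 2·83.6660 = 219.7779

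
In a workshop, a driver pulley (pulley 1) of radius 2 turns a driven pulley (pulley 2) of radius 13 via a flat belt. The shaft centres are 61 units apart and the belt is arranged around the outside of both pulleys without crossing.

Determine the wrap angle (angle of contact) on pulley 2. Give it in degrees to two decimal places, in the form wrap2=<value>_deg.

wrap2=200.78_deg

open belt: β = asin((r2−r1)/C) = asin(11/61) = 10.3889°
wrap1 = π − 2β = 159.2223°
wrap2 = π + 2β = 200.7777°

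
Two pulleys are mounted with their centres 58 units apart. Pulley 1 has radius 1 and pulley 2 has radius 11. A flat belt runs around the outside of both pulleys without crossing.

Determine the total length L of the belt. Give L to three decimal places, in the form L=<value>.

open belt: β = asin((r2−r1)/C) = asin(10/58) = 9.9282°
wrap1 = π − 2β = 160.1436°
wrap2 = π + 2β = 199.8564°
tangent length = C·cosβ = 57.1314
L = r1·wrap1 + r2·wrap2 + 2·C·cosβ = 1·2.7950 + 11·3.4882 + 2·57.1314 = 155.4276

L=155.428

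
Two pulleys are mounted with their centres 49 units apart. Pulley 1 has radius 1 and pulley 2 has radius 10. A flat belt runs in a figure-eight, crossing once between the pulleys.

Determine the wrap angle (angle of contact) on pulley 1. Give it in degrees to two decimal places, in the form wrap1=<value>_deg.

wrap1=205.95_deg

crossed belt: β = asin((r1+r2)/C) = asin(11/49) = 12.9729°
wrap1 = wrap2 = π + 2β = 205.9458°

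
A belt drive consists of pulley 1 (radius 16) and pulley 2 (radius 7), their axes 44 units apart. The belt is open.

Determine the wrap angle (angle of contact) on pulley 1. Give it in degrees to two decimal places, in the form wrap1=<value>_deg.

wrap1=203.61_deg

open belt: β = asin((r2−r1)/C) = asin(-9/44) = -11.8029°
wrap1 = π − 2β = 203.6058°
wrap2 = π + 2β = 156.3942°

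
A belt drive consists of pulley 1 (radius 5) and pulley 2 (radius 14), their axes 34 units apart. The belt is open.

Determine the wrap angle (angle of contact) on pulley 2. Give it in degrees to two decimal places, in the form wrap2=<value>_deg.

open belt: β = asin((r2−r1)/C) = asin(9/34) = 15.3495°
wrap1 = π − 2β = 149.3010°
wrap2 = π + 2β = 210.6990°

wrap2=210.70_deg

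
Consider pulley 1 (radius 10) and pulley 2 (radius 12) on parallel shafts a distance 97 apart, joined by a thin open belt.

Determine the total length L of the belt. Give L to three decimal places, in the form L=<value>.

open belt: β = asin((r2−r1)/C) = asin(2/97) = 1.1814°
wrap1 = π − 2β = 177.6371°
wrap2 = π + 2β = 182.3629°
tangent length = C·cosβ = 96.9794
L = r1·wrap1 + r2·wrap2 + 2·C·cosβ = 10·3.1004 + 12·3.1828 + 2·96.9794 = 263.1563

L=263.156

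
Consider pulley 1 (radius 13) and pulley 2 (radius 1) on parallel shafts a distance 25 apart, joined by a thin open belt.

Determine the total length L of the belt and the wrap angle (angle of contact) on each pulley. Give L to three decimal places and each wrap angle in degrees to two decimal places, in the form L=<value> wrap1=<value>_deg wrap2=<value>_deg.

L=99.861 wrap1=237.37_deg wrap2=122.63_deg

open belt: β = asin((r2−r1)/C) = asin(-12/25) = -28.6854°
wrap1 = π − 2β = 237.3708°
wrap2 = π + 2β = 122.6292°
tangent length = C·cosβ = 21.9317
L = r1·wrap1 + r2·wrap2 + 2·C·cosβ = 13·4.1429 + 1·2.1403 + 2·21.9317 = 99.8614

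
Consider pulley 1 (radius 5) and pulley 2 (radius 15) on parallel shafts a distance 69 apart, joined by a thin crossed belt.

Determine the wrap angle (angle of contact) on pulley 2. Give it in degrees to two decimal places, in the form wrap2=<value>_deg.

wrap2=213.70_deg

crossed belt: β = asin((r1+r2)/C) = asin(20/69) = 16.8493°
wrap1 = wrap2 = π + 2β = 213.6986°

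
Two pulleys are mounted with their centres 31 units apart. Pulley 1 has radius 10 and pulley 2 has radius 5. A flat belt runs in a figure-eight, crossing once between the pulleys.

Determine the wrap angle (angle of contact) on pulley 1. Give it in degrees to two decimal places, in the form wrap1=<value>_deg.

wrap1=237.88_deg

crossed belt: β = asin((r1+r2)/C) = asin(15/31) = 28.9385°
wrap1 = wrap2 = π + 2β = 237.8771°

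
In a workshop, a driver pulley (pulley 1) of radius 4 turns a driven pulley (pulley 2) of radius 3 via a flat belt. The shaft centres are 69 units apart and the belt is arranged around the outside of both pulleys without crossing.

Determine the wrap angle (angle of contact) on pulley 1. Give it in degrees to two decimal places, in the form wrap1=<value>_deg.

wrap1=181.66_deg

open belt: β = asin((r2−r1)/C) = asin(-1/69) = -0.8304°
wrap1 = π − 2β = 181.6608°
wrap2 = π + 2β = 178.3392°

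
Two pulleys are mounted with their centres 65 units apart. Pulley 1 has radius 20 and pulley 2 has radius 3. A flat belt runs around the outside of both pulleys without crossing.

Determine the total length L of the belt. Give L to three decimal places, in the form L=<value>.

L=206.729

open belt: β = asin((r2−r1)/C) = asin(-17/65) = -15.1614°
wrap1 = π − 2β = 210.3227°
wrap2 = π + 2β = 149.6773°
tangent length = C·cosβ = 62.7375
L = r1·wrap1 + r2·wrap2 + 2·C·cosβ = 20·3.6708 + 3·2.6124 + 2·62.7375 = 206.7287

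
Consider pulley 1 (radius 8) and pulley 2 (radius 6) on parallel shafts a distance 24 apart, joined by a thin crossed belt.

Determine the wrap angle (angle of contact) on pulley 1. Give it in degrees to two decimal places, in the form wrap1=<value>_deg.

wrap1=251.37_deg

crossed belt: β = asin((r1+r2)/C) = asin(14/24) = 35.6853°
wrap1 = wrap2 = π + 2β = 251.3707°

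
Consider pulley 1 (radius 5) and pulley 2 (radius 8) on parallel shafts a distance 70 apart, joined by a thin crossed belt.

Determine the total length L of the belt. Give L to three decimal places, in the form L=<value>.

crossed belt: β = asin((r1+r2)/C) = asin(13/70) = 10.7028°
wrap1 = wrap2 = π + 2β = 201.4056°
tangent length = C·cosβ = 68.7823
L = (r1+r2)·wrap + 2·C·cosβ = 13·3.5152 + 2·68.7823 = 183.2620

L=183.262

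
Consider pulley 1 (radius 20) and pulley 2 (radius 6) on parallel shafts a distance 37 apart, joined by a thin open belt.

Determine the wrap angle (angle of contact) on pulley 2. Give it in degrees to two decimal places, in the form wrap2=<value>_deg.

open belt: β = asin((r2−r1)/C) = asin(-14/37) = -22.2333°
wrap1 = π − 2β = 224.4665°
wrap2 = π + 2β = 135.5335°

wrap2=135.53_deg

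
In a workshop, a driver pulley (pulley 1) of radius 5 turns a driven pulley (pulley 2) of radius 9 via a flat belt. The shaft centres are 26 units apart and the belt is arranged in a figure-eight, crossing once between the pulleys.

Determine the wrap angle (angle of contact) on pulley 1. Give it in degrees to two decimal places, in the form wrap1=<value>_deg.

crossed belt: β = asin((r1+r2)/C) = asin(14/26) = 32.5790°
wrap1 = wrap2 = π + 2β = 245.1579°

wrap1=245.16_deg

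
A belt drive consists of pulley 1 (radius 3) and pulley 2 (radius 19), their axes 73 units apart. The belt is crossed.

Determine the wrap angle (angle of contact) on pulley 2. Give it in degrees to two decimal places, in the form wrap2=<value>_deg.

crossed belt: β = asin((r1+r2)/C) = asin(22/73) = 17.5399°
wrap1 = wrap2 = π + 2β = 215.0798°

wrap2=215.08_deg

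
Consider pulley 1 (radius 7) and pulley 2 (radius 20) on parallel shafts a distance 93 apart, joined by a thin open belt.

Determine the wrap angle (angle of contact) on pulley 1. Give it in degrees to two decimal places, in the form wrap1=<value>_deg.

open belt: β = asin((r2−r1)/C) = asin(13/93) = 8.0354°
wrap1 = π − 2β = 163.9292°
wrap2 = π + 2β = 196.0708°

wrap1=163.93_deg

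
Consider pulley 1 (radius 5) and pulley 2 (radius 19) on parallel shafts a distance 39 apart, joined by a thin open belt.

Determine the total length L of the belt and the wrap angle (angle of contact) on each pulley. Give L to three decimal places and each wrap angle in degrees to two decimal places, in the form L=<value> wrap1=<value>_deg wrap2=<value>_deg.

open belt: β = asin((r2−r1)/C) = asin(14/39) = 21.0372°
wrap1 = π − 2β = 137.9256°
wrap2 = π + 2β = 222.0744°
tangent length = C·cosβ = 36.4005
L = r1·wrap1 + r2·wrap2 + 2·C·cosβ = 5·2.4073 + 19·3.8759 + 2·36.4005 = 158.4800

L=158.480 wrap1=137.93_deg wrap2=222.07_deg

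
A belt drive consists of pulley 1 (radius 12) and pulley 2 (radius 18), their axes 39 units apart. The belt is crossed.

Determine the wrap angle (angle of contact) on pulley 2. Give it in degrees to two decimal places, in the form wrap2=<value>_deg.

crossed belt: β = asin((r1+r2)/C) = asin(30/39) = 50.2849°
wrap1 = wrap2 = π + 2β = 280.5697°

wrap2=280.57_deg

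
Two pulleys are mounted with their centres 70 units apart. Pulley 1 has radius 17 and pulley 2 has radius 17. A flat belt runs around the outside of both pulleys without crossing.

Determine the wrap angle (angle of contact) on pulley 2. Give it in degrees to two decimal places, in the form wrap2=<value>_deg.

wrap2=180.00_deg

open belt: β = asin((r2−r1)/C) = asin(0/70) = 0.0000°
wrap1 = π − 2β = 180.0000°
wrap2 = π + 2β = 180.0000°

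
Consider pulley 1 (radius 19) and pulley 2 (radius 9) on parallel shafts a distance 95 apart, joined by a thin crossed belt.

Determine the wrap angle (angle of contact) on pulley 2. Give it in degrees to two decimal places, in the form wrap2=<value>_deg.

wrap2=214.28_deg

crossed belt: β = asin((r1+r2)/C) = asin(28/95) = 17.1418°
wrap1 = wrap2 = π + 2β = 214.2835°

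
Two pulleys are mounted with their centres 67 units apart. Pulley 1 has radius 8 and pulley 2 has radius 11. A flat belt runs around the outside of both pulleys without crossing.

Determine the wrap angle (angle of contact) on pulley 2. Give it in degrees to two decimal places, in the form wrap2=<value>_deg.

open belt: β = asin((r2−r1)/C) = asin(3/67) = 2.5663°
wrap1 = π − 2β = 174.8673°
wrap2 = π + 2β = 185.1327°

wrap2=185.13_deg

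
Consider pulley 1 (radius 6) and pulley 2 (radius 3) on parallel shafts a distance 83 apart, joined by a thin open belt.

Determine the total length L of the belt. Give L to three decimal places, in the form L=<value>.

L=194.383

open belt: β = asin((r2−r1)/C) = asin(-3/83) = -2.0714°
wrap1 = π − 2β = 184.1428°
wrap2 = π + 2β = 175.8572°
tangent length = C·cosβ = 82.9458
L = r1·wrap1 + r2·wrap2 + 2·C·cosβ = 6·3.2139 + 3·3.0693 + 2·82.9458 = 194.3828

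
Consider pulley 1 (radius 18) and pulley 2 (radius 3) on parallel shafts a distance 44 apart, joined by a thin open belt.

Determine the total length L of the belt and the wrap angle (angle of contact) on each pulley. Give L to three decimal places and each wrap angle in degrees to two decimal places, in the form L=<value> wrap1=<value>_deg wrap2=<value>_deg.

open belt: β = asin((r2−r1)/C) = asin(-15/44) = -19.9323°
wrap1 = π − 2β = 219.8645°
wrap2 = π + 2β = 140.1355°
tangent length = C·cosβ = 41.3642
L = r1·wrap1 + r2·wrap2 + 2·C·cosβ = 18·3.8374 + 3·2.4458 + 2·41.3642 = 159.1384

L=159.138 wrap1=219.86_deg wrap2=140.14_deg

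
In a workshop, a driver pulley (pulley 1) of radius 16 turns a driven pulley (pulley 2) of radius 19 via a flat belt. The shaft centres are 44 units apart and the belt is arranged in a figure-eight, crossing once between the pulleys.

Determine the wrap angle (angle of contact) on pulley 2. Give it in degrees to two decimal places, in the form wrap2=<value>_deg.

wrap2=285.40_deg

crossed belt: β = asin((r1+r2)/C) = asin(35/44) = 52.6982°
wrap1 = wrap2 = π + 2β = 285.3964°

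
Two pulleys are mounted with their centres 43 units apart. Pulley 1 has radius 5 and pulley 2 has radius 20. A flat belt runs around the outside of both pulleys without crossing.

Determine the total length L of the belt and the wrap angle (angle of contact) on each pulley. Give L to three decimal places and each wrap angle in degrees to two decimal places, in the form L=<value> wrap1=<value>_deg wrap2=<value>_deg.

L=169.827 wrap1=139.17_deg wrap2=220.83_deg

open belt: β = asin((r2−r1)/C) = asin(15/43) = 20.4162°
wrap1 = π − 2β = 139.1676°
wrap2 = π + 2β = 220.8324°
tangent length = C·cosβ = 40.2989
L = r1·wrap1 + r2·wrap2 + 2·C·cosβ = 5·2.4289 + 20·3.8543 + 2·40.2989 = 169.8275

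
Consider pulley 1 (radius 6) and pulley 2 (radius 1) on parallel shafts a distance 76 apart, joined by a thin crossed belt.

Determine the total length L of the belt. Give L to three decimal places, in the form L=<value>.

L=174.636

crossed belt: β = asin((r1+r2)/C) = asin(7/76) = 5.2847°
wrap1 = wrap2 = π + 2β = 190.5695°
tangent length = C·cosβ = 75.6769
L = (r1+r2)·wrap + 2·C·cosβ = 7·3.3261 + 2·75.6769 = 174.6363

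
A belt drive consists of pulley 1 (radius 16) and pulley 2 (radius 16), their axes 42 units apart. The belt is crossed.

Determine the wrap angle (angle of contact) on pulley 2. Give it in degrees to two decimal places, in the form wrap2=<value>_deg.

wrap2=279.26_deg

crossed belt: β = asin((r1+r2)/C) = asin(32/42) = 49.6324°
wrap1 = wrap2 = π + 2β = 279.2648°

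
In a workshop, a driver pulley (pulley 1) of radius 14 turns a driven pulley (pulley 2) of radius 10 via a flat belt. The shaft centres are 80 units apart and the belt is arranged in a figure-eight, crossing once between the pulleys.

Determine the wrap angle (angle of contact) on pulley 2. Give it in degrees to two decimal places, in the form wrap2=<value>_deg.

wrap2=214.92_deg

crossed belt: β = asin((r1+r2)/C) = asin(24/80) = 17.4576°
wrap1 = wrap2 = π + 2β = 214.9152°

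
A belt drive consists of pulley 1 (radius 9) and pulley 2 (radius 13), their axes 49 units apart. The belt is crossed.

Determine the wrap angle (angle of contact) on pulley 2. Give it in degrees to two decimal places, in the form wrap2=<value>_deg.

crossed belt: β = asin((r1+r2)/C) = asin(22/49) = 26.6782°
wrap1 = wrap2 = π + 2β = 233.3565°

wrap2=233.36_deg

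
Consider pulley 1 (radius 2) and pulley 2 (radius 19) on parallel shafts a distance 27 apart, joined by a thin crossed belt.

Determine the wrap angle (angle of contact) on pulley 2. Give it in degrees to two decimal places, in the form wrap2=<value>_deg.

wrap2=282.12_deg

crossed belt: β = asin((r1+r2)/C) = asin(21/27) = 51.0576°
wrap1 = wrap2 = π + 2β = 282.1151°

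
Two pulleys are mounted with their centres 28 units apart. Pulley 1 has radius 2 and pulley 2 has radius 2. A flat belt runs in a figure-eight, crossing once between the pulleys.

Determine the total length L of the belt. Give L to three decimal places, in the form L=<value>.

crossed belt: β = asin((r1+r2)/C) = asin(4/28) = 8.2132°
wrap1 = wrap2 = π + 2β = 196.4264°
tangent length = C·cosβ = 27.7128
L = (r1+r2)·wrap + 2·C·cosβ = 4·3.4283 + 2·27.7128 = 69.1388

L=69.139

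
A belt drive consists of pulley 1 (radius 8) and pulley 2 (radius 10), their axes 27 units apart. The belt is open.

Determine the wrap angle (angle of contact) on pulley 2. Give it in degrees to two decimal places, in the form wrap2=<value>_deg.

open belt: β = asin((r2−r1)/C) = asin(2/27) = 4.2480°
wrap1 = π − 2β = 171.5040°
wrap2 = π + 2β = 188.4960°

wrap2=188.50_deg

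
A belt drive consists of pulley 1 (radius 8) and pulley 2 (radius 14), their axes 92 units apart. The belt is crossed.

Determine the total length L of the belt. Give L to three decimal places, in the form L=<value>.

crossed belt: β = asin((r1+r2)/C) = asin(22/92) = 13.8352°
wrap1 = wrap2 = π + 2β = 207.6704°
tangent length = C·cosβ = 89.3308
L = (r1+r2)·wrap + 2·C·cosβ = 22·3.6245 + 2·89.3308 = 258.4014

L=258.401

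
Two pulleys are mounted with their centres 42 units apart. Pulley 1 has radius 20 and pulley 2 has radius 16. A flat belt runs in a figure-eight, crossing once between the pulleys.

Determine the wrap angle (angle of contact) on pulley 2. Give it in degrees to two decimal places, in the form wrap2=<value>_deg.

crossed belt: β = asin((r1+r2)/C) = asin(36/42) = 58.9973°
wrap1 = wrap2 = π + 2β = 297.9946°

wrap2=297.99_deg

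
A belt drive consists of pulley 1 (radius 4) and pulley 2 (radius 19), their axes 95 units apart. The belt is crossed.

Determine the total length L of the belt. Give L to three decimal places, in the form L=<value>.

crossed belt: β = asin((r1+r2)/C) = asin(23/95) = 14.0108°
wrap1 = wrap2 = π + 2β = 208.0217°
tangent length = C·cosβ = 92.1737
L = (r1+r2)·wrap + 2·C·cosβ = 23·3.6307 + 2·92.1737 = 267.8527

L=267.853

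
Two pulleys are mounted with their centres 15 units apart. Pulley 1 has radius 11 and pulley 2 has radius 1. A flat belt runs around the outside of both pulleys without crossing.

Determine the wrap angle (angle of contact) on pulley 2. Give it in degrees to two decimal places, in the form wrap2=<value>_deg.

open belt: β = asin((r2−r1)/C) = asin(-10/15) = -41.8103°
wrap1 = π − 2β = 263.6206°
wrap2 = π + 2β = 96.3794°

wrap2=96.38_deg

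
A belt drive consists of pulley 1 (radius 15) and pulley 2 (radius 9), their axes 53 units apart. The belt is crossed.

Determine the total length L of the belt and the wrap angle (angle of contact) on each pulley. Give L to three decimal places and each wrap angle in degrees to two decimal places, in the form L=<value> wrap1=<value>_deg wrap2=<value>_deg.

L=192.464 wrap1=233.85_deg wrap2=233.85_deg

crossed belt: β = asin((r1+r2)/C) = asin(24/53) = 26.9254°
wrap1 = wrap2 = π + 2β = 233.8508°
tangent length = C·cosβ = 47.2546
L = (r1+r2)·wrap + 2·C·cosβ = 24·4.0815 + 2·47.2546 = 192.4645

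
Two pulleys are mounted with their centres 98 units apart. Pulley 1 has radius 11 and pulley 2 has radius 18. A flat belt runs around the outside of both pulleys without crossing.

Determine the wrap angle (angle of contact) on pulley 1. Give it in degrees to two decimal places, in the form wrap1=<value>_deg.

wrap1=171.81_deg

open belt: β = asin((r2−r1)/C) = asin(7/98) = 4.0960°
wrap1 = π − 2β = 171.8079°
wrap2 = π + 2β = 188.1921°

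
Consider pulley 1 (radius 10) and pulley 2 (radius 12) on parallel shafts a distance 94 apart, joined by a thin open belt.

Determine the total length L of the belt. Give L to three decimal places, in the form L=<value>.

L=257.158

open belt: β = asin((r2−r1)/C) = asin(2/94) = 1.2192°
wrap1 = π − 2β = 177.5617°
wrap2 = π + 2β = 182.4383°
tangent length = C·cosβ = 93.9787
L = r1·wrap1 + r2·wrap2 + 2·C·cosβ = 10·3.0990 + 12·3.1841 + 2·93.9787 = 257.1576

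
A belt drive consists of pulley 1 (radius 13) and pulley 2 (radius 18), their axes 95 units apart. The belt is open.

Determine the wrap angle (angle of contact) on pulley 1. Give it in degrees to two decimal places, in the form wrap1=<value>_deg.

wrap1=173.97_deg

open belt: β = asin((r2−r1)/C) = asin(5/95) = 3.0170°
wrap1 = π − 2β = 173.9661°
wrap2 = π + 2β = 186.0339°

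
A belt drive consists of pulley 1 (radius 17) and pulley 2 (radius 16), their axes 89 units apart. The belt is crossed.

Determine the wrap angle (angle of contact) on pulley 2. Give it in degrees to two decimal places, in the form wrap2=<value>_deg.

crossed belt: β = asin((r1+r2)/C) = asin(33/89) = 21.7641°
wrap1 = wrap2 = π + 2β = 223.5283°

wrap2=223.53_deg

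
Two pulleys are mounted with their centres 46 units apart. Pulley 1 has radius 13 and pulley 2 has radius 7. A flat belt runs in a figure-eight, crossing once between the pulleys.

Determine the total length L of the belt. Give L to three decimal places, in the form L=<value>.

crossed belt: β = asin((r1+r2)/C) = asin(20/46) = 25.7715°
wrap1 = wrap2 = π + 2β = 231.5429°
tangent length = C·cosβ = 41.4246
L = (r1+r2)·wrap + 2·C·cosβ = 20·4.0412 + 2·41.4246 = 163.6730

L=163.673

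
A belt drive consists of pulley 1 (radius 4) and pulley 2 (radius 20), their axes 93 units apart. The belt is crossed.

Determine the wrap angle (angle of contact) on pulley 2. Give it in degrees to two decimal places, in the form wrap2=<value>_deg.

wrap2=209.91_deg

crossed belt: β = asin((r1+r2)/C) = asin(24/93) = 14.9552°
wrap1 = wrap2 = π + 2β = 209.9105°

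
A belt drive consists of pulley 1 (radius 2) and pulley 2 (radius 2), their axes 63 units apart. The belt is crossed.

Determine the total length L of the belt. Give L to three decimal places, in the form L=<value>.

L=138.820

crossed belt: β = asin((r1+r2)/C) = asin(4/63) = 3.6403°
wrap1 = wrap2 = π + 2β = 187.2806°
tangent length = C·cosβ = 62.8729
L = (r1+r2)·wrap + 2·C·cosβ = 4·3.2687 + 2·62.8729 = 138.8204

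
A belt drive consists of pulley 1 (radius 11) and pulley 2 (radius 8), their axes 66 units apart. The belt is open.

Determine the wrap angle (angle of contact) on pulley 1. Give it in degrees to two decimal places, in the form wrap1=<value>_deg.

wrap1=185.21_deg

open belt: β = asin((r2−r1)/C) = asin(-3/66) = -2.6053°
wrap1 = π − 2β = 185.2105°
wrap2 = π + 2β = 174.7895°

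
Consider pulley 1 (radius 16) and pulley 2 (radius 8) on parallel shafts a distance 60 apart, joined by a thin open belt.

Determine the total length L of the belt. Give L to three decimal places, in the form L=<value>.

open belt: β = asin((r2−r1)/C) = asin(-8/60) = -7.6623°
wrap1 = π − 2β = 195.3245°
wrap2 = π + 2β = 164.6755°
tangent length = C·cosβ = 59.4643
L = r1·wrap1 + r2·wrap2 + 2·C·cosβ = 16·3.4091 + 8·2.8741 + 2·59.4643 = 196.4665

L=196.466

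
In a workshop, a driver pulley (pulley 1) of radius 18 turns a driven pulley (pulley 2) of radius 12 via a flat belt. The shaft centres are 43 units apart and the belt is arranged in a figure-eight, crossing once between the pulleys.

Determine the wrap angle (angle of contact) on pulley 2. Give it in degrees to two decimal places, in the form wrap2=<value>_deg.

crossed belt: β = asin((r1+r2)/C) = asin(30/43) = 44.2407°
wrap1 = wrap2 = π + 2β = 268.4814°

wrap2=268.48_deg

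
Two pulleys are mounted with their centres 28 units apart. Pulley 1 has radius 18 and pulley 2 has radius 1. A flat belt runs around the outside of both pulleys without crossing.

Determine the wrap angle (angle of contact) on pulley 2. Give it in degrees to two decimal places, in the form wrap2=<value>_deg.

wrap2=105.23_deg

open belt: β = asin((r2−r1)/C) = asin(-17/28) = -37.3832°
wrap1 = π − 2β = 254.7664°
wrap2 = π + 2β = 105.2336°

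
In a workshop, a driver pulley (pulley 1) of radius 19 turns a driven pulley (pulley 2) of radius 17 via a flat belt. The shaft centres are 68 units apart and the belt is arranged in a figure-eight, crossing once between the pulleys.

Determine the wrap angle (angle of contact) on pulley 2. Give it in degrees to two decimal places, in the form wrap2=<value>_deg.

crossed belt: β = asin((r1+r2)/C) = asin(36/68) = 31.9657°
wrap1 = wrap2 = π + 2β = 243.9314°

wrap2=243.93_deg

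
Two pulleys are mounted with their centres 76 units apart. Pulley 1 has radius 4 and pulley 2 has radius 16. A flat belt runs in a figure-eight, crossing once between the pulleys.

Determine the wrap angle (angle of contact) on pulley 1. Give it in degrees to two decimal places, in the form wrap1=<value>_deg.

wrap1=210.52_deg

crossed belt: β = asin((r1+r2)/C) = asin(20/76) = 15.2575°
wrap1 = wrap2 = π + 2β = 210.5150°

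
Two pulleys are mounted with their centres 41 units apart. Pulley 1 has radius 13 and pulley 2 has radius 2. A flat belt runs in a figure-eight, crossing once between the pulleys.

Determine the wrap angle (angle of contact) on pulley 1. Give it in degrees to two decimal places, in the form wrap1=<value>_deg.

wrap1=222.92_deg

crossed belt: β = asin((r1+r2)/C) = asin(15/41) = 21.4601°
wrap1 = wrap2 = π + 2β = 222.9203°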